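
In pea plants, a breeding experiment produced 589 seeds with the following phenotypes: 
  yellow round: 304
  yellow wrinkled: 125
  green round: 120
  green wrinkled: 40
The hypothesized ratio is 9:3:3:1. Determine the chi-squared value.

5.276

Total ratio parts = 16. Expected numbers out of 589:
  yellow round: 589 × 9/16 = 331.3125
  yellow wrinkled: 589 × 3/16 = 110.4375
  green round: 589 × 3/16 = 110.4375
  green wrinkled: 589 × 1/16 = 36.8125
χ² = Σ (O − E)² / E
  yellow round: (304 − 331.3125)² / 331.3125 = 2.2516
  yellow wrinkled: (125 − 110.4375)² / 110.4375 = 1.9202
  green round: (120 − 110.4375)² / 110.4375 = 0.8280
  green wrinkled: (40 − 36.8125)² / 36.8125 = 0.2760
χ² = 2.2516 + 1.9202 + 0.8280 + 0.2760 = 5.2758 ≈ 5.276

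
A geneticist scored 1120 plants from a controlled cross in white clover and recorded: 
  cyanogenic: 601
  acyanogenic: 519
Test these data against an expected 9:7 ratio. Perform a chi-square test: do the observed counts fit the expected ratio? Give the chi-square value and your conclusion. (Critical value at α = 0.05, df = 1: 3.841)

3.051; consistent

The 9:7 ratio has 16 parts, so with N = 1120 the expected counts are:
  cyanogenic: 1120 × 9/16 = 630
  acyanogenic: 1120 × 7/16 = 490
χ² = Σ (O − E)² / E
  cyanogenic: (601 − 630)² / 630 = 1.3349
  acyanogenic: (519 − 490)² / 490 = 1.7163
χ² = 1.3349 + 1.7163 = 3.0512 ≈ 3.051
Degrees of freedom = 2 − 1 = 1; critical value at α = 0.05 is 3.841.
Since 3.051 < 3.841, we fail to reject the null hypothesis — the data are consistent with the 9:7 ratio.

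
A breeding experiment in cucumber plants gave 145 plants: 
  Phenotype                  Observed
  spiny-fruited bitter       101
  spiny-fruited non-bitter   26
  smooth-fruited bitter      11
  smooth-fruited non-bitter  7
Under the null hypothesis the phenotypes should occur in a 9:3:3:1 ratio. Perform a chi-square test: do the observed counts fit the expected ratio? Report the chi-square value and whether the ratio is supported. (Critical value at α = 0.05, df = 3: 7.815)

14.792; not consistent

The 9:3:3:1 ratio has 16 parts, so with N = 145 the expected counts are:
  spiny-fruited bitter: 145 × 9/16 = 81.5625
  spiny-fruited non-bitter: 145 × 3/16 = 27.1875
  smooth-fruited bitter: 145 × 3/16 = 27.1875
  smooth-fruited non-bitter: 145 × 1/16 = 9.0625
χ² = Σ (O − E)² / E
  spiny-fruited bitter: (101 − 81.5625)² / 81.5625 = 4.6322
  spiny-fruited non-bitter: (26 − 27.1875)² / 27.1875 = 0.0519
  smooth-fruited bitter: (11 − 27.1875)² / 27.1875 = 9.6381
  smooth-fruited non-bitter: (7 − 9.0625)² / 9.0625 = 0.4694
χ² = 4.6322 + 0.0519 + 9.6381 + 0.4694 = 14.7916 ≈ 14.792
Degrees of freedom = 4 − 1 = 3; critical value at α = 0.05 is 7.815.
Since 14.792 > 7.815, we reject the null hypothesis — the data do not fit the 9:3:3:1 ratio.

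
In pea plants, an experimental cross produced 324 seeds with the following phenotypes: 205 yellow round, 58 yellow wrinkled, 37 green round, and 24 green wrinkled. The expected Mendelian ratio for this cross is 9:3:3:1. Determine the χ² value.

12.944

Total ratio parts = 16. Expected numbers out of 324:
  yellow round: 324 × 9/16 = 182.25
  yellow wrinkled: 324 × 3/16 = 60.75
  green round: 324 × 3/16 = 60.75
  green wrinkled: 324 × 1/16 = 20.25
χ² = Σ (O − E)² / E
  yellow round: (205 − 182.25)² / 182.25 = 2.8398
  yellow wrinkled: (58 − 60.75)² / 60.75 = 0.1245
  green round: (37 − 60.75)² / 60.75 = 9.2850
  green wrinkled: (24 − 20.25)² / 20.25 = 0.6944
χ² = 2.8398 + 0.1245 + 9.2850 + 0.6944 = 12.9437 ≈ 12.944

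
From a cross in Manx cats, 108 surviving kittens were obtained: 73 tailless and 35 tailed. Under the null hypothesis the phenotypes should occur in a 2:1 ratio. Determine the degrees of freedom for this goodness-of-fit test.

A goodness-of-fit test with 2 phenotype classes has df = 2 − 1 = 1.

1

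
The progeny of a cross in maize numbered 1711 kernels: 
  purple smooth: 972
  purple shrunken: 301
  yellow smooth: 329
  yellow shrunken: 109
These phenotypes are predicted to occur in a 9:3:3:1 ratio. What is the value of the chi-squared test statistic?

1.567

The 9:3:3:1 ratio has 16 parts, so with N = 1711 the expected counts are:
  purple smooth: 1711 × 9/16 = 962.4375
  purple shrunken: 1711 × 3/16 = 320.8125
  yellow smooth: 1711 × 3/16 = 320.8125
  yellow shrunken: 1711 × 1/16 = 106.9375
χ² = Σ (O − E)² / E
  purple smooth: (972 − 962.4375)² / 962.4375 = 0.0950
  purple shrunken: (301 − 320.8125)² / 320.8125 = 1.2236
  yellow smooth: (329 − 320.8125)² / 320.8125 = 0.2090
  yellow shrunken: (109 − 106.9375)² / 106.9375 = 0.0398
χ² = 0.0950 + 1.2236 + 0.2090 + 0.0398 = 1.5674 ≈ 1.567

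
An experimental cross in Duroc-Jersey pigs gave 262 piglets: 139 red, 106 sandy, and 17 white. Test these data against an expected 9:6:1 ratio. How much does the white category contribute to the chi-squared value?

0.024

Total ratio parts = 16. Expected numbers out of 262:
  red: 262 × 9/16 = 147.375
  sandy: 262 × 6/16 = 98.25
  white: 262 × 1/16 = 16.375
Contribution of white: (17 − 16.375)² / 16.375 = 0.0239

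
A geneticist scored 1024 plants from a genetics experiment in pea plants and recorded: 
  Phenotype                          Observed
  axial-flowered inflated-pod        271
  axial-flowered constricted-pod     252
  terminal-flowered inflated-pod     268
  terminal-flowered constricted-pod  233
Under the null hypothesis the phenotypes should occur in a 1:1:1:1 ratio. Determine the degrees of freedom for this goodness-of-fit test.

3

A goodness-of-fit test with 4 phenotype classes has df = 4 − 1 = 3.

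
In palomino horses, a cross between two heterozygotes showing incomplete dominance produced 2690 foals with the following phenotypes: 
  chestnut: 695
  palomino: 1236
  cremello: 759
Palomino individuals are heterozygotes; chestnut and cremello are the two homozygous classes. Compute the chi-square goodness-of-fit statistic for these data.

With incomplete dominance, a heterozygote × heterozygote cross gives a 1:2:1 phenotypic ratio.
Total ratio parts = 4. Expected numbers out of 2690:
  chestnut: 2690 × 1/4 = 672.5
  palomino: 2690 × 2/4 = 1345
  cremello: 2690 × 1/4 = 672.5
χ² = Σ (O − E)² / E
  chestnut: (695 − 672.5)² / 672.5 = 0.7528
  palomino: (1236 − 1345)² / 1345 = 8.8335
  cremello: (759 − 672.5)² / 672.5 = 11.1260
χ² = 0.7528 + 8.8335 + 11.1260 = 20.7123 ≈ 20.712

20.712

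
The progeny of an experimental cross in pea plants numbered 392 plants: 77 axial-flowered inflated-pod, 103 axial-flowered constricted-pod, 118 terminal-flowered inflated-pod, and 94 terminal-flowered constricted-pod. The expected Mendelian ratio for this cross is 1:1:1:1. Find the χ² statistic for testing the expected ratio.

Expected counts for N = 392 under a 1:1:1:1 ratio (total parts = 4):
  axial-flowered inflated-pod: 392 × 1/4 = 98
  axial-flowered constricted-pod: 392 × 1/4 = 98
  terminal-flowered inflated-pod: 392 × 1/4 = 98
  terminal-flowered constricted-pod: 392 × 1/4 = 98
χ² = Σ (O − E)² / E
  axial-flowered inflated-pod: (77 − 98)² / 98 = 4.5000
  axial-flowered constricted-pod: (103 − 98)² / 98 = 0.2551
  terminal-flowered inflated-pod: (118 − 98)² / 98 = 4.0816
  terminal-flowered constricted-pod: (94 − 98)² / 98 = 0.1633
χ² = 4.5000 + 0.2551 + 4.0816 + 0.1633 = 9.000

9.000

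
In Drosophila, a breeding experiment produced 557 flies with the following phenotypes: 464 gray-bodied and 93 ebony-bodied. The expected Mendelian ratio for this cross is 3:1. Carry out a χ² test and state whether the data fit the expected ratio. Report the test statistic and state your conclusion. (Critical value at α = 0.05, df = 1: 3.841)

20.482; not consistent

Expected counts for N = 557 under a 3:1 ratio (total parts = 4):
  gray-bodied: 557 × 3/4 = 417.75
  ebony-bodied: 557 × 1/4 = 139.25
χ² = Σ (O − E)² / E
  gray-bodied: (464 − 417.75)² / 417.75 = 5.1204
  ebony-bodied: (93 − 139.25)² / 139.25 = 15.3613
χ² = 5.1204 + 15.3613 = 20.4817 ≈ 20.482
Degrees of freedom = 2 − 1 = 1; critical value at α = 0.05 is 3.841.
Since 20.482 > 3.841, we reject the null hypothesis — the data do not fit the 3:1 ratio.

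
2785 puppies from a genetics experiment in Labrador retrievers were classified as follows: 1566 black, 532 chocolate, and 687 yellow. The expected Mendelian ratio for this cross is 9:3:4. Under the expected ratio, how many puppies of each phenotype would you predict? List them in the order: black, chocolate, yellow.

The 9:3:4 ratio has 16 parts, so with N = 2785 the expected counts are:
  black: 2785 × 9/16 = 1566.5625
  chocolate: 2785 × 3/16 = 522.1875
  yellow: 2785 × 4/16 = 696.25

1566.5625, 522.1875, 696.25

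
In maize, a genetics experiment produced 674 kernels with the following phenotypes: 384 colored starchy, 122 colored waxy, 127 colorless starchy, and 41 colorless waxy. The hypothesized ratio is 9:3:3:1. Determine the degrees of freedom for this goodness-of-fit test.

A goodness-of-fit test with 4 phenotype classes has df = 4 − 1 = 3.

3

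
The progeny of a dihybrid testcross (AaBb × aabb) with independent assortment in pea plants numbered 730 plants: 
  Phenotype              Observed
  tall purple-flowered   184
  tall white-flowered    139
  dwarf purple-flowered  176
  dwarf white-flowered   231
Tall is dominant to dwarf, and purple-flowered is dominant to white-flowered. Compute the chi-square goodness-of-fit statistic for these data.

23.501

A dihybrid testcross with independent assortment gives a 1:1:1:1 ratio.
Expected counts for N = 730 under a 1:1:1:1 ratio (total parts = 4):
  tall purple-flowered: 730 × 1/4 = 182.5
  tall white-flowered: 730 × 1/4 = 182.5
  dwarf purple-flowered: 730 × 1/4 = 182.5
  dwarf white-flowered: 730 × 1/4 = 182.5
χ² = Σ (O − E)² / E
  tall purple-flowered: (184 − 182.5)² / 182.5 = 0.0123
  tall white-flowered: (139 − 182.5)² / 182.5 = 10.3685
  dwarf purple-flowered: (176 − 182.5)² / 182.5 = 0.2315
  dwarf white-flowered: (231 − 182.5)² / 182.5 = 12.8890
χ² = 0.0123 + 10.3685 + 0.2315 + 12.8890 = 23.5013 ≈ 23.501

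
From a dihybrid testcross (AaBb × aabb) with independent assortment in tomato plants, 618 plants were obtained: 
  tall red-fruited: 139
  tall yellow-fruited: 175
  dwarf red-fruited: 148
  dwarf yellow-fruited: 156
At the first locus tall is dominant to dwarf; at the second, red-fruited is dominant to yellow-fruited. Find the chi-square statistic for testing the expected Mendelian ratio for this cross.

4.563

A dihybrid testcross with independent assortment gives a 1:1:1:1 ratio.
Total ratio parts = 4. Expected numbers out of 618:
  tall red-fruited: 618 × 1/4 = 154.5
  tall yellow-fruited: 618 × 1/4 = 154.5
  dwarf red-fruited: 618 × 1/4 = 154.5
  dwarf yellow-fruited: 618 × 1/4 = 154.5
χ² = Σ (O − E)² / E
  tall red-fruited: (139 − 154.5)² / 154.5 = 1.5550
  tall yellow-fruited: (175 − 154.5)² / 154.5 = 2.7201
  dwarf red-fruited: (148 − 154.5)² / 154.5 = 0.2735
  dwarf yellow-fruited: (156 − 154.5)² / 154.5 = 0.0146
χ² = 1.5550 + 2.7201 + 0.2735 + 0.0146 = 4.5632 ≈ 4.563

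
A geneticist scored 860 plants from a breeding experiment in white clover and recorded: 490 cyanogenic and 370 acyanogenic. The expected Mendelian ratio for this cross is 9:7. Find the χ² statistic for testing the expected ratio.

Expected counts for N = 860 under a 9:7 ratio (total parts = 16):
  cyanogenic: 860 × 9/16 = 483.75
  acyanogenic: 860 × 7/16 = 376.25
χ² = Σ (O − E)² / E
  cyanogenic: (490 − 483.75)² / 483.75 = 0.0807
  acyanogenic: (370 − 376.25)² / 376.25 = 0.1038
χ² = 0.0807 + 0.1038 = 0.1845 ≈ 0.185

0.185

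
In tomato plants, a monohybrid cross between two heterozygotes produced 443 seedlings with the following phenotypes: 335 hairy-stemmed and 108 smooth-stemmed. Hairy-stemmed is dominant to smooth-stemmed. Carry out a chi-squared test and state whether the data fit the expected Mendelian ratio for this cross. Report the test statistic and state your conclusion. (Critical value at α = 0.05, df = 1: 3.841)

For a monohybrid cross between heterozygotes with complete dominance, the expected phenotypic ratio is 3:1.
Expected counts for N = 443 under a 3:1 ratio (total parts = 4):
  hairy-stemmed: 443 × 3/4 = 332.25
  smooth-stemmed: 443 × 1/4 = 110.75
χ² = Σ (O − E)² / E
  hairy-stemmed: (335 − 332.25)² / 332.25 = 0.0228
  smooth-stemmed: (108 − 110.75)² / 110.75 = 0.0683
χ² = 0.0228 + 0.0683 = 0.0911 ≈ 0.091
Degrees of freedom = 2 − 1 = 1; critical value at α = 0.05 is 3.841.
Since 0.091 < 3.841, we fail to reject the null hypothesis — the data are consistent with the 3:1 ratio.

0.091; consistent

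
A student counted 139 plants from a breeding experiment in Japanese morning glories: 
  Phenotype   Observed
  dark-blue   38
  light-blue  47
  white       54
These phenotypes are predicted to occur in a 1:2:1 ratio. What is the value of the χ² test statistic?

Under the 1:2:1 hypothesis (Σ ratio = 4, N = 139):
  dark-blue: 139 × 1/4 = 34.75
  light-blue: 139 × 2/4 = 69.5
  white: 139 × 1/4 = 34.75
χ² = Σ (O − E)² / E
  dark-blue: (38 − 34.75)² / 34.75 = 0.3040
  light-blue: (47 − 69.5)² / 69.5 = 7.2842
  white: (54 − 34.75)² / 34.75 = 10.6637
χ² = 0.3040 + 7.2842 + 10.6637 = 18.2519 ≈ 18.252

18.252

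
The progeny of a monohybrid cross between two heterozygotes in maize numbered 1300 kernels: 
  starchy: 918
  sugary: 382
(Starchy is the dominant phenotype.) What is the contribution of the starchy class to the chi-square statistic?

For a monohybrid cross between heterozygotes with complete dominance, the expected phenotypic ratio is 3:1.
The 3:1 ratio has 4 parts, so with N = 1300 the expected counts are:
  starchy: 1300 × 3/4 = 975
  sugary: 1300 × 1/4 = 325
Contribution of starchy: (918 − 975)² / 975 = 3.3323

3.332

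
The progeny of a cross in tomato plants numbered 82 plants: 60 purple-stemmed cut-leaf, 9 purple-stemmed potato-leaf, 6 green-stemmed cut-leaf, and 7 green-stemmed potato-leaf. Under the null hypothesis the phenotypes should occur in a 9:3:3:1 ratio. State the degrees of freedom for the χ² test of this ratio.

3

A goodness-of-fit test with 4 phenotype classes has df = 4 − 1 = 3.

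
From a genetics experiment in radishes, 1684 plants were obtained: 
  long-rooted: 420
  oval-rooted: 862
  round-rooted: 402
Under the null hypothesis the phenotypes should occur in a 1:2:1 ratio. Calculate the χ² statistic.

1.335

The 1:2:1 ratio has 4 parts, so with N = 1684 the expected counts are:
  long-rooted: 1684 × 1/4 = 421
  oval-rooted: 1684 × 2/4 = 842
  round-rooted: 1684 × 1/4 = 421
χ² = Σ (O − E)² / E
  long-rooted: (420 − 421)² / 421 = 0.0024
  oval-rooted: (862 − 842)² / 842 = 0.4751
  round-rooted: (402 − 421)² / 421 = 0.8575
χ² = 0.0024 + 0.4751 + 0.8575 = 1.335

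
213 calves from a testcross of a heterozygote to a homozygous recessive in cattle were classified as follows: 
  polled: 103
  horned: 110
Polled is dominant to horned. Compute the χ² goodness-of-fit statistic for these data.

0.230

A testcross of a heterozygote (Aa × aa) gives a 1:1 phenotypic ratio.
Total ratio parts = 2. Expected numbers out of 213:
  polled: 213 × 1/2 = 106.5
  horned: 213 × 1/2 = 106.5
χ² = Σ (O − E)² / E
  polled: (103 − 106.5)² / 106.5 = 0.1150
  horned: (110 − 106.5)² / 106.5 = 0.1150
χ² = 0.1150 + 0.1150 = 0.230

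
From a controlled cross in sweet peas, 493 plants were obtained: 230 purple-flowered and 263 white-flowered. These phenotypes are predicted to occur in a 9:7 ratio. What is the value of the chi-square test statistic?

18.450

Under the 9:7 hypothesis (Σ ratio = 16, N = 493):
  purple-flowered: 493 × 9/16 = 277.3125
  white-flowered: 493 × 7/16 = 215.6875
χ² = Σ (O − E)² / E
  purple-flowered: (230 − 277.3125)² / 277.3125 = 8.0720
  white-flowered: (263 − 215.6875)² / 215.6875 = 10.3783
χ² = 8.0720 + 10.3783 = 18.4503 ≈ 18.450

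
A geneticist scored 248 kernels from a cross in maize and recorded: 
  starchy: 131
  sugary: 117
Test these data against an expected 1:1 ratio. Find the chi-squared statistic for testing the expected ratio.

0.790

The 1:1 ratio has 2 parts, so with N = 248 the expected counts are:
  starchy: 248 × 1/2 = 124
  sugary: 248 × 1/2 = 124
χ² = Σ (O − E)² / E
  starchy: (131 − 124)² / 124 = 0.3952
  sugary: (117 − 124)² / 124 = 0.3952
χ² = 0.3952 + 0.3952 = 0.7904 ≈ 0.790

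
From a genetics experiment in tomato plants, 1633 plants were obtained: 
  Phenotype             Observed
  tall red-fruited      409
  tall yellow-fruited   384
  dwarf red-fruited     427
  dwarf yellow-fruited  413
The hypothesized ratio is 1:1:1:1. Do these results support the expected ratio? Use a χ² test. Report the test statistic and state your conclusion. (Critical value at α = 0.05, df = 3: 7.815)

The 1:1:1:1 ratio has 4 parts, so with N = 1633 the expected counts are:
  tall red-fruited: 1633 × 1/4 = 408.25
  tall yellow-fruited: 1633 × 1/4 = 408.25
  dwarf red-fruited: 1633 × 1/4 = 408.25
  dwarf yellow-fruited: 1633 × 1/4 = 408.25
χ² = Σ (O − E)² / E
  tall red-fruited: (409 − 408.25)² / 408.25 = 0.0014
  tall yellow-fruited: (384 − 408.25)² / 408.25 = 1.4404
  dwarf red-fruited: (427 − 408.25)² / 408.25 = 0.8611
  dwarf yellow-fruited: (413 − 408.25)² / 408.25 = 0.0553
χ² = 0.0014 + 1.4404 + 0.8611 + 0.0553 = 2.3582 ≈ 2.358
Degrees of freedom = 4 − 1 = 3; critical value at α = 0.05 is 7.815.
Since 2.358 < 7.815, we fail to reject the null hypothesis — the data are consistent with the 1:1:1:1 ratio.

2.358; consistent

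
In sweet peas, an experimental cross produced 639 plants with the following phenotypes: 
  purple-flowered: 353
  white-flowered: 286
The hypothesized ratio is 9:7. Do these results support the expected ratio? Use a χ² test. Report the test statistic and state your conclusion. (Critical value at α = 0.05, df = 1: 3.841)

The 9:7 ratio has 16 parts, so with N = 639 the expected counts are:
  purple-flowered: 639 × 9/16 = 359.4375
  white-flowered: 639 × 7/16 = 279.5625
χ² = Σ (O − E)² / E
  purple-flowered: (353 − 359.4375)² / 359.4375 = 0.1153
  white-flowered: (286 − 279.5625)² / 279.5625 = 0.1482
χ² = 0.1153 + 0.1482 = 0.2635 ≈ 0.264
Degrees of freedom = 2 − 1 = 1; critical value at α = 0.05 is 3.841.
Since 0.264 < 3.841, we fail to reject the null hypothesis — the data are consistent with the 9:7 ratio.

0.264; consistent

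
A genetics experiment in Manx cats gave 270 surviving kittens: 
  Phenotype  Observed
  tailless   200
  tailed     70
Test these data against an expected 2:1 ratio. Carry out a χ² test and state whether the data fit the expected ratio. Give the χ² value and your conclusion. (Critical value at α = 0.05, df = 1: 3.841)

6.667; not consistent

Under the 2:1 hypothesis (Σ ratio = 3, N = 270):
  tailless: 270 × 2/3 = 180
  tailed: 270 × 1/3 = 90
χ² = Σ (O − E)² / E
  tailless: (200 − 180)² / 180 = 2.2222
  tailed: (70 − 90)² / 90 = 4.4444
χ² = 2.2222 + 4.4444 = 6.6666 ≈ 6.667
Degrees of freedom = 2 − 1 = 1; critical value at α = 0.05 is 3.841.
Since 6.667 > 3.841, we reject the null hypothesis — the data do not fit the 2:1 ratio.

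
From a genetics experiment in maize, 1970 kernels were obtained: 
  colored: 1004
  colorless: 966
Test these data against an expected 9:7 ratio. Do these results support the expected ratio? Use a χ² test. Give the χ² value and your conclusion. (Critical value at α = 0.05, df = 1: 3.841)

22.364; not consistent

Total ratio parts = 16. Expected numbers out of 1970:
  colored: 1970 × 9/16 = 1108.125
  colorless: 1970 × 7/16 = 861.875
χ² = Σ (O − E)² / E
  colored: (1004 − 1108.125)² / 1108.125 = 9.7841
  colorless: (966 − 861.875)² / 861.875 = 12.5796
χ² = 9.7841 + 12.5796 = 22.3637 ≈ 22.364
Degrees of freedom = 2 − 1 = 1; critical value at α = 0.05 is 3.841.
Since 22.364 > 3.841, we reject the null hypothesis — the data do not fit the 9:7 ratio.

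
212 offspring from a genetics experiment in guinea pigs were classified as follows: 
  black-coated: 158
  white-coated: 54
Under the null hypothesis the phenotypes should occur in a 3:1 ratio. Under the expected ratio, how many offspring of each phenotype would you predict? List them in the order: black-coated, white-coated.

Under the 3:1 hypothesis (Σ ratio = 4, N = 212):
  black-coated: 212 × 3/4 = 159
  white-coated: 212 × 1/4 = 53

159, 53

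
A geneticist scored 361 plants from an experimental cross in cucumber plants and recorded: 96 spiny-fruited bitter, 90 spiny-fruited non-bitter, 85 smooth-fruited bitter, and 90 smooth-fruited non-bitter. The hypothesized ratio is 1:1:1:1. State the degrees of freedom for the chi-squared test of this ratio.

3

A goodness-of-fit test with 4 phenotype classes has df = 4 − 1 = 3.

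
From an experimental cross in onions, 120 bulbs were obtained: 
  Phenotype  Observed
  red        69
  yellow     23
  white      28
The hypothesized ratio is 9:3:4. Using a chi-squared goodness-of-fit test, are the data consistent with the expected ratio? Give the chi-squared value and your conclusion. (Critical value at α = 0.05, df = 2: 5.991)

The 9:3:4 ratio has 16 parts, so with N = 120 the expected counts are:
  red: 120 × 9/16 = 67.5
  yellow: 120 × 3/16 = 22.5
  white: 120 × 4/16 = 30
χ² = Σ (O − E)² / E
  red: (69 − 67.5)² / 67.5 = 0.0333
  yellow: (23 − 22.5)² / 22.5 = 0.0111
  white: (28 − 30)² / 30 = 0.1333
χ² = 0.0333 + 0.0111 + 0.1333 = 0.1777 ≈ 0.178
Degrees of freedom = 3 − 1 = 2; critical value at α = 0.05 is 5.991.
Since 0.178 < 5.991, we fail to reject the null hypothesis — the data are consistent with the 9:3:4 ratio.

0.178; consistent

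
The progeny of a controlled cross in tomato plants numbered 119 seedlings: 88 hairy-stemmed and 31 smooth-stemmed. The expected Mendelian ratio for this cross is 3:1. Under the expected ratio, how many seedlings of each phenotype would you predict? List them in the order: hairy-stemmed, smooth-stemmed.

89.25, 29.75

Expected counts for N = 119 under a 3:1 ratio (total parts = 4):
  hairy-stemmed: 119 × 3/4 = 89.25
  smooth-stemmed: 119 × 1/4 = 29.75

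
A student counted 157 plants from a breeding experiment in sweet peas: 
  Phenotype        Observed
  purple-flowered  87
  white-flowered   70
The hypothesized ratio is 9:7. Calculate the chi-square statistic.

Total ratio parts = 16. Expected numbers out of 157:
  purple-flowered: 157 × 9/16 = 88.3125
  white-flowered: 157 × 7/16 = 68.6875
χ² = Σ (O − E)² / E
  purple-flowered: (87 − 88.3125)² / 88.3125 = 0.0195
  white-flowered: (70 − 68.6875)² / 68.6875 = 0.0251
χ² = 0.0195 + 0.0251 = 0.0446 ≈ 0.045

0.045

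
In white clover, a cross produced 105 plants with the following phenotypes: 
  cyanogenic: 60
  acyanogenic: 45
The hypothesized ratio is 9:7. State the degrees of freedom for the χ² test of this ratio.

1

A goodness-of-fit test with 2 phenotype classes has df = 2 − 1 = 1.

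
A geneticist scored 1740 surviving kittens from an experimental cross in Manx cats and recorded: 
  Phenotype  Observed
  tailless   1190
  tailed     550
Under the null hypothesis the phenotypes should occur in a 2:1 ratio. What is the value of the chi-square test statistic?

2.328

Total ratio parts = 3. Expected numbers out of 1740:
  tailless: 1740 × 2/3 = 1160
  tailed: 1740 × 1/3 = 580
χ² = Σ (O − E)² / E
  tailless: (1190 − 1160)² / 1160 = 0.7759
  tailed: (550 − 580)² / 580 = 1.5517
χ² = 0.7759 + 1.5517 = 2.3276 ≈ 2.328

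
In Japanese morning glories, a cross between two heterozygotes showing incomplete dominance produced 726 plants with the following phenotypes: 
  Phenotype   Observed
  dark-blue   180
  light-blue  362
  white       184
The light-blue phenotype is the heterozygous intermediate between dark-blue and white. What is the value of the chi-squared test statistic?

With incomplete dominance, a heterozygote × heterozygote cross gives a 1:2:1 phenotypic ratio.
Expected counts for N = 726 under a 1:2:1 ratio (total parts = 4):
  dark-blue: 726 × 1/4 = 181.5
  light-blue: 726 × 2/4 = 363
  white: 726 × 1/4 = 181.5
χ² = Σ (O − E)² / E
  dark-blue: (180 − 181.5)² / 181.5 = 0.0124
  light-blue: (362 − 363)² / 363 = 0.0028
  white: (184 − 181.5)² / 181.5 = 0.0344
χ² = 0.0124 + 0.0028 + 0.0344 = 0.0496 ≈ 0.050

0.050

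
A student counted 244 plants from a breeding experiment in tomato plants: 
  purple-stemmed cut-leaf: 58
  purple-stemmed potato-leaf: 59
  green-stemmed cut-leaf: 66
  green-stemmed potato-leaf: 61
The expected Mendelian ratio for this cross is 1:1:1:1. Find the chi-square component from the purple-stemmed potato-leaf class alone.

Under the 1:1:1:1 hypothesis (Σ ratio = 4, N = 244):
  purple-stemmed cut-leaf: 244 × 1/4 = 61
  purple-stemmed potato-leaf: 244 × 1/4 = 61
  green-stemmed cut-leaf: 244 × 1/4 = 61
  green-stemmed potato-leaf: 244 × 1/4 = 61
Contribution of purple-stemmed potato-leaf: (59 − 61)² / 61 = 0.0656

0.066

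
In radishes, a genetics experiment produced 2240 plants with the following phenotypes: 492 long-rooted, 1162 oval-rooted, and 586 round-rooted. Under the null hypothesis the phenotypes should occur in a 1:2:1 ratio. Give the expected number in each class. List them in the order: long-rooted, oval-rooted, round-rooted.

Under the 1:2:1 hypothesis (Σ ratio = 4, N = 2240):
  long-rooted: 2240 × 1/4 = 560
  oval-rooted: 2240 × 2/4 = 1120
  round-rooted: 2240 × 1/4 = 560

560, 1120, 560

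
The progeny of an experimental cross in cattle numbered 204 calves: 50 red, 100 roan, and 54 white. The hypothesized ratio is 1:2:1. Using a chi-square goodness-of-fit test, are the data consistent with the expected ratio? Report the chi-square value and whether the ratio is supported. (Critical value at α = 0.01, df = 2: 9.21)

0.235; consistent

The 1:2:1 ratio has 4 parts, so with N = 204 the expected counts are:
  red: 204 × 1/4 = 51
  roan: 204 × 2/4 = 102
  white: 204 × 1/4 = 51
χ² = Σ (O − E)² / E
  red: (50 − 51)² / 51 = 0.0196
  roan: (100 − 102)² / 102 = 0.0392
  white: (54 − 51)² / 51 = 0.1765
χ² = 0.0196 + 0.0392 + 0.1765 = 0.2353 ≈ 0.235
Degrees of freedom = 3 − 1 = 2; critical value at α = 0.01 is 9.21.
Since 0.235 < 9.21, we fail to reject the null hypothesis — the data are consistent with the 1:2:1 ratio.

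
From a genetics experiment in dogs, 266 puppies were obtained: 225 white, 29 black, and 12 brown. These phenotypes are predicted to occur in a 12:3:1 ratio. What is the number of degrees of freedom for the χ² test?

A goodness-of-fit test with 3 phenotype classes has df = 3 − 1 = 2.

2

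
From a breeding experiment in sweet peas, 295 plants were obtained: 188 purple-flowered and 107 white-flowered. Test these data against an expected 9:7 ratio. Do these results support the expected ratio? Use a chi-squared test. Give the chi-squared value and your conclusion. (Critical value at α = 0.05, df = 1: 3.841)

Under the 9:7 hypothesis (Σ ratio = 16, N = 295):
  purple-flowered: 295 × 9/16 = 165.9375
  white-flowered: 295 × 7/16 = 129.0625
χ² = Σ (O − E)² / E
  purple-flowered: (188 − 165.9375)² / 165.9375 = 2.9334
  white-flowered: (107 − 129.0625)² / 129.0625 = 3.7715
χ² = 2.9334 + 3.7715 = 6.7049 ≈ 6.705
Degrees of freedom = 2 − 1 = 1; critical value at α = 0.05 is 3.841.
Since 6.705 > 3.841, we reject the null hypothesis — the data do not fit the 9:7 ratio.

6.705; not consistent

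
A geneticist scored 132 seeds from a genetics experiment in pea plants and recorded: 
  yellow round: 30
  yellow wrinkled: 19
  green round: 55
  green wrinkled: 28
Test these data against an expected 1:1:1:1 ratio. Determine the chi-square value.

Under the 1:1:1:1 hypothesis (Σ ratio = 4, N = 132):
  yellow round: 132 × 1/4 = 33
  yellow wrinkled: 132 × 1/4 = 33
  green round: 132 × 1/4 = 33
  green wrinkled: 132 × 1/4 = 33
χ² = Σ (O − E)² / E
  yellow round: (30 − 33)² / 33 = 0.2727
  yellow wrinkled: (19 − 33)² / 33 = 5.9394
  green round: (55 − 33)² / 33 = 14.6667
  green wrinkled: (28 − 33)² / 33 = 0.7576
χ² = 0.2727 + 5.9394 + 14.6667 + 0.7576 = 21.6364 ≈ 21.636

21.636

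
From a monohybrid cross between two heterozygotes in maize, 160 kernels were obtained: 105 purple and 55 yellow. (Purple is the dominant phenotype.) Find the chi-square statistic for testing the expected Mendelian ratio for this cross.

7.500

For a monohybrid cross between heterozygotes with complete dominance, the expected phenotypic ratio is 3:1.
Total ratio parts = 4. Expected numbers out of 160:
  purple: 160 × 3/4 = 120
  yellow: 160 × 1/4 = 40
χ² = Σ (O − E)² / E
  purple: (105 − 120)² / 120 = 1.8750
  yellow: (55 − 40)² / 40 = 5.6250
χ² = 1.8750 + 5.6250 = 7.500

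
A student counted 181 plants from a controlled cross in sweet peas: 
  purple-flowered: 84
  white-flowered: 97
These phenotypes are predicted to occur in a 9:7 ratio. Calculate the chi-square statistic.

Expected counts for N = 181 under a 9:7 ratio (total parts = 16):
  purple-flowered: 181 × 9/16 = 101.8125
  white-flowered: 181 × 7/16 = 79.1875
χ² = Σ (O − E)² / E
  purple-flowered: (84 − 101.8125)² / 101.8125 = 3.1164
  white-flowered: (97 − 79.1875)² / 79.1875 = 4.0068
χ² = 3.1164 + 4.0068 = 7.1232 ≈ 7.123

7.123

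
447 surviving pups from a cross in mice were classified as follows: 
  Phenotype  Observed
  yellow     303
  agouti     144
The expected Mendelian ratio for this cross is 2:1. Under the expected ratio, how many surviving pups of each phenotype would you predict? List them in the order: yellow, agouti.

298, 149

Expected counts for N = 447 under a 2:1 ratio (total parts = 3):
  yellow: 447 × 2/3 = 298
  agouti: 447 × 1/3 = 149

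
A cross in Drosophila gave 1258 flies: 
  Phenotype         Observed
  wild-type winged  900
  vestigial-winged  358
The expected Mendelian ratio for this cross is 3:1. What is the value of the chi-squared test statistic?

8.022

The 3:1 ratio has 4 parts, so with N = 1258 the expected counts are:
  wild-type winged: 1258 × 3/4 = 943.5
  vestigial-winged: 1258 × 1/4 = 314.5
χ² = Σ (O − E)² / E
  wild-type winged: (900 − 943.5)² / 943.5 = 2.0056
  vestigial-winged: (358 − 314.5)² / 314.5 = 6.0167
χ² = 2.0056 + 6.0167 = 8.0223 ≈ 8.022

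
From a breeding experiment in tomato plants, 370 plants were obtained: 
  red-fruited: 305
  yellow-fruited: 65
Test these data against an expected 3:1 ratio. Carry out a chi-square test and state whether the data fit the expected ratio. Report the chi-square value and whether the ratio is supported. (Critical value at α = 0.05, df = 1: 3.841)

10.901; not consistent

Expected counts for N = 370 under a 3:1 ratio (total parts = 4):
  red-fruited: 370 × 3/4 = 277.5
  yellow-fruited: 370 × 1/4 = 92.5
χ² = Σ (O − E)² / E
  red-fruited: (305 − 277.5)² / 277.5 = 2.7252
  yellow-fruited: (65 − 92.5)² / 92.5 = 8.1757
χ² = 2.7252 + 8.1757 = 10.9009 ≈ 10.901
Degrees of freedom = 2 − 1 = 1; critical value at α = 0.05 is 3.841.
Since 10.901 > 3.841, we reject the null hypothesis — the data do not fit the 3:1 ratio.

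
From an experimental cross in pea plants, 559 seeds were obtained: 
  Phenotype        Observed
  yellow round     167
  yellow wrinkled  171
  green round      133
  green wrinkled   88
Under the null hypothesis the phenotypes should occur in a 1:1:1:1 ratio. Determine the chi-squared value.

The 1:1:1:1 ratio has 4 parts, so with N = 559 the expected counts are:
  yellow round: 559 × 1/4 = 139.75
  yellow wrinkled: 559 × 1/4 = 139.75
  green round: 559 × 1/4 = 139.75
  green wrinkled: 559 × 1/4 = 139.75
χ² = Σ (O − E)² / E
  yellow round: (167 − 139.75)² / 139.75 = 5.3135
  yellow wrinkled: (171 − 139.75)² / 139.75 = 6.9879
  green round: (133 − 139.75)² / 139.75 = 0.3260
  green wrinkled: (88 − 139.75)² / 139.75 = 19.1632
χ² = 5.3135 + 6.9879 + 0.3260 + 19.1632 = 31.7906 ≈ 31.791

31.791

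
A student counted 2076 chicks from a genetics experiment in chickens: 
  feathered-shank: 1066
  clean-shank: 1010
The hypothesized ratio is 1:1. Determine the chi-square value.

Expected counts for N = 2076 under a 1:1 ratio (total parts = 2):
  feathered-shank: 2076 × 1/2 = 1038
  clean-shank: 2076 × 1/2 = 1038
χ² = Σ (O − E)² / E
  feathered-shank: (1066 − 1038)² / 1038 = 0.7553
  clean-shank: (1010 − 1038)² / 1038 = 0.7553
χ² = 0.7553 + 0.7553 = 1.5106 ≈ 1.511

1.511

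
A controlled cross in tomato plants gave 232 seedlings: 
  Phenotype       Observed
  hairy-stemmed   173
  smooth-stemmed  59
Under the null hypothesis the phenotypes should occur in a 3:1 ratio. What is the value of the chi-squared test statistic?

0.023

Total ratio parts = 4. Expected numbers out of 232:
  hairy-stemmed: 232 × 3/4 = 174
  smooth-stemmed: 232 × 1/4 = 58
χ² = Σ (O − E)² / E
  hairy-stemmed: (173 − 174)² / 174 = 0.0057
  smooth-stemmed: (59 − 58)² / 58 = 0.0172
χ² = 0.0057 + 0.0172 = 0.0229 ≈ 0.023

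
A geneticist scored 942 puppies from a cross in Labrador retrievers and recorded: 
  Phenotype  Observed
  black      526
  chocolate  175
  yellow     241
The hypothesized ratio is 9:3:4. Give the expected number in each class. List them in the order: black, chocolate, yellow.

529.875, 176.625, 235.5

Expected counts for N = 942 under a 9:3:4 ratio (total parts = 16):
  black: 942 × 9/16 = 529.875
  chocolate: 942 × 3/16 = 176.625
  yellow: 942 × 4/16 = 235.5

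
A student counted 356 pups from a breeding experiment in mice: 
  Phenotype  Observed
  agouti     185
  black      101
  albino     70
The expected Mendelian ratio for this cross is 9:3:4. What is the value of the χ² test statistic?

Under the 9:3:4 hypothesis (Σ ratio = 16, N = 356):
  agouti: 356 × 9/16 = 200.25
  black: 356 × 3/16 = 66.75
  albino: 356 × 4/16 = 89
χ² = Σ (O − E)² / E
  agouti: (185 − 200.25)² / 200.25 = 1.1614
  black: (101 − 66.75)² / 66.75 = 17.5740
  albino: (70 − 89)² / 89 = 4.0562
χ² = 1.1614 + 17.5740 + 4.0562 = 22.7916 ≈ 22.792

22.792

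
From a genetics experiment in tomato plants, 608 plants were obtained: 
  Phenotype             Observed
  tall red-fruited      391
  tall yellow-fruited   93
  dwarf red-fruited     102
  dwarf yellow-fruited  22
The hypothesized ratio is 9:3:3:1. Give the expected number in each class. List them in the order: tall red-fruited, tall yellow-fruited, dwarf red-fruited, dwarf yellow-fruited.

342, 114, 114, 38

Expected counts for N = 608 under a 9:3:3:1 ratio (total parts = 16):
  tall red-fruited: 608 × 9/16 = 342
  tall yellow-fruited: 608 × 3/16 = 114
  dwarf red-fruited: 608 × 3/16 = 114
  dwarf yellow-fruited: 608 × 1/16 = 38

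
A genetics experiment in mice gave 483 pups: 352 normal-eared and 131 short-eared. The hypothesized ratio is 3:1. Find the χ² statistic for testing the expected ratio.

Total ratio parts = 4. Expected numbers out of 483:
  normal-eared: 483 × 3/4 = 362.25
  short-eared: 483 × 1/4 = 120.75
χ² = Σ (O − E)² / E
  normal-eared: (352 − 362.25)² / 362.25 = 0.2900
  short-eared: (131 − 120.75)² / 120.75 = 0.8701
χ² = 0.2900 + 0.8701 = 1.1601 ≈ 1.160

1.160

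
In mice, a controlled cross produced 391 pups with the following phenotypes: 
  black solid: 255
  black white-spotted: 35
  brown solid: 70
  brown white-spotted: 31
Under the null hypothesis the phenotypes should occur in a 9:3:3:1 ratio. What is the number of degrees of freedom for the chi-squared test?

A goodness-of-fit test with 4 phenotype classes has df = 4 − 1 = 3.

3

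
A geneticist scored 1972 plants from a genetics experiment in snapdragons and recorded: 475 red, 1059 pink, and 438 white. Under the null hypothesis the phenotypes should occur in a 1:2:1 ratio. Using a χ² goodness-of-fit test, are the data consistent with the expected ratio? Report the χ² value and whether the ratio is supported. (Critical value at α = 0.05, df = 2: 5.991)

12.198; not consistent

The 1:2:1 ratio has 4 parts, so with N = 1972 the expected counts are:
  red: 1972 × 1/4 = 493
  pink: 1972 × 2/4 = 986
  white: 1972 × 1/4 = 493
χ² = Σ (O − E)² / E
  red: (475 − 493)² / 493 = 0.6572
  pink: (1059 − 986)² / 986 = 5.4047
  white: (438 − 493)² / 493 = 6.1359
χ² = 0.6572 + 5.4047 + 6.1359 = 12.1978 ≈ 12.198
Degrees of freedom = 3 − 1 = 2; critical value at α = 0.05 is 5.991.
Since 12.198 > 5.991, we reject the null hypothesis — the data do not fit the 1:2:1 ratio.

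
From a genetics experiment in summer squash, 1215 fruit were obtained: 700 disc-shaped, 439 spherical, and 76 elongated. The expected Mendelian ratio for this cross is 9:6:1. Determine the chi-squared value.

Expected counts for N = 1215 under a 9:6:1 ratio (total parts = 16):
  disc-shaped: 1215 × 9/16 = 683.4375
  spherical: 1215 × 6/16 = 455.625
  elongated: 1215 × 1/16 = 75.9375
χ² = Σ (O − E)² / E
  disc-shaped: (700 − 683.4375)² / 683.4375 = 0.4014
  spherical: (439 − 455.625)² / 455.625 = 0.6066
  elongated: (76 − 75.9375)² / 75.9375 = 0.0001
χ² = 0.4014 + 0.6066 + 0.0001 = 1.0081 ≈ 1.008

1.008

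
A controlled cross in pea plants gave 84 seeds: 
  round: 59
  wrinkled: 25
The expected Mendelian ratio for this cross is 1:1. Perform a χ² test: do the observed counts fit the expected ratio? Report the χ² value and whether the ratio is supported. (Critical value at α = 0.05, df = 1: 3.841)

Under the 1:1 hypothesis (Σ ratio = 2, N = 84):
  round: 84 × 1/2 = 42
  wrinkled: 84 × 1/2 = 42
χ² = Σ (O − E)² / E
  round: (59 − 42)² / 42 = 6.8810
  wrinkled: (25 − 42)² / 42 = 6.8810
χ² = 6.8810 + 6.8810 = 13.762
Degrees of freedom = 2 − 1 = 1; critical value at α = 0.05 is 3.841.
Since 13.762 > 3.841, we reject the null hypothesis — the data do not fit the 1:1 ratio.

13.762; not consistent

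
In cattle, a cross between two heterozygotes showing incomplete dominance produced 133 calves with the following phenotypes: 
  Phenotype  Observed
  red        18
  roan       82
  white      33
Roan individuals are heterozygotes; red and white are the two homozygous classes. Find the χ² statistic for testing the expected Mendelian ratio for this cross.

10.609

With incomplete dominance, a heterozygote × heterozygote cross gives a 1:2:1 phenotypic ratio.
Expected counts for N = 133 under a 1:2:1 ratio (total parts = 4):
  red: 133 × 1/4 = 33.25
  roan: 133 × 2/4 = 66.5
  white: 133 × 1/4 = 33.25
χ² = Σ (O − E)² / E
  red: (18 − 33.25)² / 33.25 = 6.9944
  roan: (82 − 66.5)² / 66.5 = 3.6128
  white: (33 − 33.25)² / 33.25 = 0.0019
χ² = 6.9944 + 3.6128 + 0.0019 = 10.6091 ≈ 10.609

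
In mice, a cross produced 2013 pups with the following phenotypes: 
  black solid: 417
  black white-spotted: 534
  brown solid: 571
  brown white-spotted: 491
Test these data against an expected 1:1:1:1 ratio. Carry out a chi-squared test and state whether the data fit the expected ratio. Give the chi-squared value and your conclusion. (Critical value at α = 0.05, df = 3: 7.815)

26.080; not consistent

Expected counts for N = 2013 under a 1:1:1:1 ratio (total parts = 4):
  black solid: 2013 × 1/4 = 503.25
  black white-spotted: 2013 × 1/4 = 503.25
  brown solid: 2013 × 1/4 = 503.25
  brown white-spotted: 2013 × 1/4 = 503.25
χ² = Σ (O − E)² / E
  black solid: (417 − 503.25)² / 503.25 = 14.7820
  black white-spotted: (534 − 503.25)² / 503.25 = 1.8789
  brown solid: (571 − 503.25)² / 503.25 = 9.1208
  brown white-spotted: (491 − 503.25)² / 503.25 = 0.2982
χ² = 14.7820 + 1.8789 + 9.1208 + 0.2982 = 26.0799 ≈ 26.080
Degrees of freedom = 4 − 1 = 3; critical value at α = 0.05 is 7.815.
Since 26.080 > 7.815, we reject the null hypothesis — the data do not fit the 1:1:1:1 ratio.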